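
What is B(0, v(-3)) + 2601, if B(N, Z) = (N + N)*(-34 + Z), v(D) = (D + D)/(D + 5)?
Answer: 2601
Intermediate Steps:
v(D) = 2*D/(5 + D) (v(D) = (2*D)/(5 + D) = 2*D/(5 + D))
B(N, Z) = 2*N*(-34 + Z) (B(N, Z) = (2*N)*(-34 + Z) = 2*N*(-34 + Z))
B(0, v(-3)) + 2601 = 2*0*(-34 + 2*(-3)/(5 - 3)) + 2601 = 2*0*(-34 + 2*(-3)/2) + 2601 = 2*0*(-34 + 2*(-3)*(1/2)) + 2601 = 2*0*(-34 - 3) + 2601 = 2*0*(-37) + 2601 = 0 + 2601 = 2601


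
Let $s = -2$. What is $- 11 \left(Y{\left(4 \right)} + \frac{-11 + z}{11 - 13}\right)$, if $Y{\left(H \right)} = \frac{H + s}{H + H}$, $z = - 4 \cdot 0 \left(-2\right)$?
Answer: $- \frac{253}{4} \approx -63.25$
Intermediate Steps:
$z = 0$ ($z = \left(-4\right) 0 = 0$)
$Y{\left(H \right)} = \frac{-2 + H}{2 H}$ ($Y{\left(H \right)} = \frac{H - 2}{H + H} = \frac{-2 + H}{2 H}$)
$- 11 \left(Y{\left(4 \right)} + \frac{-11 + z}{11 - 13}\right) = - 11 \left(\frac{-2 + 4}{2 \cdot 4} + \frac{-11 + 0}{11 - 13}\right) = - 11 \left(\frac{1}{2} \cdot \frac{1}{4} \cdot 2 - \frac{11}{-2}\right) = - 11 \left(\frac{1}{4} - - \frac{11}{2}\right) = - 11 \left(\frac{1}{4} + \frac{11}{2}\right) = \left(-11\right) \frac{23}{4} = - \frac{253}{4}$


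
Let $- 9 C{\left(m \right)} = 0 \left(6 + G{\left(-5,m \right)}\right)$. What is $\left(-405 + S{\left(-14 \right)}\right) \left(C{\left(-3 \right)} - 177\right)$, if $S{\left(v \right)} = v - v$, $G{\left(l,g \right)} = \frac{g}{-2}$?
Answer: $71685$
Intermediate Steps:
$G{\left(l,g \right)} = - \frac{g}{2}$ ($G{\left(l,g \right)} = g \left(- \frac{1}{2}\right) = - \frac{g}{2}$)
$C{\left(m \right)} = 0$ ($C{\left(m \right)} = - \frac{0 \left(6 - \frac{m}{2}\right)}{9} = \left(- \frac{1}{9}\right) 0 = 0$)
$S{\left(v \right)} = 0$
$\left(-405 + S{\left(-14 \right)}\right) \left(C{\left(-3 \right)} - 177\right) = \left(-405 + 0\right) \left(0 - 177\right) = \left(-405\right) \left(-177\right) = 71685$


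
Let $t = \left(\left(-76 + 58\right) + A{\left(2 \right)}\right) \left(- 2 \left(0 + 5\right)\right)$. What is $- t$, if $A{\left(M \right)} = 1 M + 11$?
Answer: $-50$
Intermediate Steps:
$A{\left(M \right)} = 11 + M$ ($A{\left(M \right)} = M + 11 = 11 + M$)
$t = 50$ ($t = \left(\left(-76 + 58\right) + \left(11 + 2\right)\right) \left(- 2 \left(0 + 5\right)\right) = \left(-18 + 13\right) \left(\left(-2\right) 5\right) = \left(-5\right) \left(-10\right) = 50$)
$- t = \left(-1\right) 50 = -50$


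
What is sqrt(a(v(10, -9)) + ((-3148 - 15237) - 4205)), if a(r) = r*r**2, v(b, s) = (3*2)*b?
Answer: 3*sqrt(21490) ≈ 439.78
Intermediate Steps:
v(b, s) = 6*b
a(r) = r**3
sqrt(a(v(10, -9)) + ((-3148 - 15237) - 4205)) = sqrt((6*10)**3 + ((-3148 - 15237) - 4205)) = sqrt(60**3 + (-18385 - 4205)) = sqrt(216000 - 22590) = sqrt(193410) = 3*sqrt(21490)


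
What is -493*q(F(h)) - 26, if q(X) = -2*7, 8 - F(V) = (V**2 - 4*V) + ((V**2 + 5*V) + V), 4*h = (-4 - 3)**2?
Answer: 6876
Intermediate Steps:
h = 49/4 (h = (-4 - 3)**2/4 = (1/4)*(-7)**2 = (1/4)*49 = 49/4 ≈ 12.250)
F(V) = 8 - 2*V - 2*V**2 (F(V) = 8 - ((V**2 - 4*V) + ((V**2 + 5*V) + V)) = 8 - ((V**2 - 4*V) + (V**2 + 6*V)) = 8 - (2*V + 2*V**2) = 8 + (-2*V - 2*V**2) = 8 - 2*V - 2*V**2)
q(X) = -14
-493*q(F(h)) - 26 = -493*(-14) - 26 = 6902 - 26 = 6876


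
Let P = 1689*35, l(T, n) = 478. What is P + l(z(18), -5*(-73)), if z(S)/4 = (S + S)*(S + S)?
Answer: 59593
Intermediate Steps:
z(S) = 16*S² (z(S) = 4*((S + S)*(S + S)) = 4*((2*S)*(2*S)) = 4*(4*S²) = 16*S²)
P = 59115
P + l(z(18), -5*(-73)) = 59115 + 478 = 59593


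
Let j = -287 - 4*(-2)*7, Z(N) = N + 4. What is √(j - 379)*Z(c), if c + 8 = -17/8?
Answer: -49*I*√610/8 ≈ -151.28*I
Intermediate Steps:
c = -81/8 (c = -8 - 17/8 = -81/8 ≈ -10.125)
Z(N) = 4 + N
j = -231 (j = -287 - (-8)*7 = -287 - 1*(-56) = -287 + 56 = -231)
√(j - 379)*Z(c) = √(-231 - 379)*(4 - 81/8) = √(-610)*(-49/8) = (I*√610)*(-49/8) = -49*I*√610/8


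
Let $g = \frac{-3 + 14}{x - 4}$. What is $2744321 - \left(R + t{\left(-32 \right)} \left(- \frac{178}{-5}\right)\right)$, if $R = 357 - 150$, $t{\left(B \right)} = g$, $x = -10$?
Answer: $\frac{96044969}{35} \approx 2.7441 \cdot 10^{6}$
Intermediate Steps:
$g = - \frac{11}{14}$ ($g = \frac{-3 + 14}{-10 - 4} = \frac{11}{-14} = 11 \left(- \frac{1}{14}\right) = - \frac{11}{14} \approx -0.78571$)
$t{\left(B \right)} = - \frac{11}{14}$
$R = 207$ ($R = 357 - 150 = 207$)
$2744321 - \left(R + t{\left(-32 \right)} \left(- \frac{178}{-5}\right)\right) = 2744321 - \left(207 - \frac{11 \left(- \frac{178}{-5}\right)}{14}\right) = 2744321 - \left(207 - \frac{11 \left(\left(-178\right) \left(- \frac{1}{5}\right)\right)}{14}\right) = 2744321 - \left(207 - \frac{979}{35}\right) = 2744321 - \frac{6266}{35} = \frac{96044969}{35}$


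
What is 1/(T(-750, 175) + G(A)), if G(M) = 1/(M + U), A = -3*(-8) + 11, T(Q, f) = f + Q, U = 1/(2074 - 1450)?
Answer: -21841/12557951 ≈ -0.0017392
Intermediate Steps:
U = 1/624 ≈ 0.0016026
T(Q, f) = Q + f
A = 35 (A = 24 + 11 = 35)
G(M) = 1/(1/624 + M) (G(M) = 1/(M + 1/624) = 1/(1/624 + M))
1/(T(-750, 175) + G(A)) = 1/((-750 + 175) + 624/(1 + 624*35)) = 1/(-575 + 624/(1 + 21840)) = 1/(-575 + 624/21841) = 1/(-12557951/21841) = -21841/12557951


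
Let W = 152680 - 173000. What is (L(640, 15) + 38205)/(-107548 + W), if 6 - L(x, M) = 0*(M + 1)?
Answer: -38211/127868 ≈ -0.29883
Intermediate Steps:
W = -20320
L(x, M) = 6 (L(x, M) = 6 - 0*(M + 1) = 6 - 0*(1 + M) = 6 - 1*0 = 6 + 0 = 6)
(L(640, 15) + 38205)/(-107548 + W) = (6 + 38205)/(-107548 - 20320) = 38211/(-127868) = 38211*(-1/127868) = -38211/127868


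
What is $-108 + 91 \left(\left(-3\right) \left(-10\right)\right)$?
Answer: $2622$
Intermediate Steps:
$-108 + 91 \left(\left(-3\right) \left(-10\right)\right) = -108 + 91 \cdot 30 = -108 + 2730 = 2622$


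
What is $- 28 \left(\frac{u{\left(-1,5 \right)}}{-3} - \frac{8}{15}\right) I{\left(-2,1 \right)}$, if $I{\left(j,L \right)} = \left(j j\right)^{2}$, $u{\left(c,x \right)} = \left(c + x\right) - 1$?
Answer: $\frac{10304}{15} \approx 686.93$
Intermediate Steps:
$u{\left(c,x \right)} = -1 + c + x$
$I{\left(j,L \right)} = j^{4}$ ($I{\left(j,L \right)} = \left(j^{2}\right)^{2} = j^{4}$)
$- 28 \left(\frac{u{\left(-1,5 \right)}}{-3} - \frac{8}{15}\right) I{\left(-2,1 \right)} = - 28 \left(\frac{-1 - 1 + 5}{-3} - \frac{8}{15}\right) \left(-2\right)^{4} = - 28 \left(3 \left(- \frac{1}{3}\right) - \frac{8}{15}\right) 16 = - 28 \left(-1 - \frac{8}{15}\right) 16 = \left(-28\right) \left(- \frac{23}{15}\right) 16 = \frac{644}{15} \cdot 16 = \frac{10304}{15}$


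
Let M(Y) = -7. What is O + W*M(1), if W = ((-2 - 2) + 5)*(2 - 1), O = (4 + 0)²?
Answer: 9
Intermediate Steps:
O = 16 (O = 4² = 16)
W = 1 (W = (-4 + 5)*1 = 1*1 = 1)
O + W*M(1) = 16 + 1*(-7) = 16 - 7 = 9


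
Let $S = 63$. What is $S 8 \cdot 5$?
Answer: $2520$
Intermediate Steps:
$S 8 \cdot 5 = 63 \cdot 8 \cdot 5 = 63 \cdot 40 = 2520$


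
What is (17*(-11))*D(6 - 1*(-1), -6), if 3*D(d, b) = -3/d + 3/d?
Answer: 0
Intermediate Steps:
D(d, b) = 0 (D(d, b) = (-3/d + 3/d)/3 = (⅓)*0 = 0)
(17*(-11))*D(6 - 1*(-1), -6) = (17*(-11))*0 = -187*0 = 0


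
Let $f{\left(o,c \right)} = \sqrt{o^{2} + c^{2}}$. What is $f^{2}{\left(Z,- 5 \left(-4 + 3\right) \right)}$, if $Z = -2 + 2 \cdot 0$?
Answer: $29$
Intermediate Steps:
$Z = -2$ ($Z = -2 + 0 = -2$)
$f{\left(o,c \right)} = \sqrt{c^{2} + o^{2}}$
$f^{2}{\left(Z,- 5 \left(-4 + 3\right) \right)} = \left(\sqrt{\left(- 5 \left(-4 + 3\right)\right)^{2} + \left(-2\right)^{2}}\right)^{2} = \left(\sqrt{\left(\left(-5\right) \left(-1\right)\right)^{2} + 4}\right)^{2} = \left(\sqrt{5^{2} + 4}\right)^{2} = \left(\sqrt{25 + 4}\right)^{2} = \left(\sqrt{29}\right)^{2} = 29$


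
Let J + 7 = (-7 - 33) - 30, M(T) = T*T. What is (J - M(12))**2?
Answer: 48841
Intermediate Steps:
M(T) = T**2
J = -77 (J = -7 + ((-7 - 33) - 30) = -7 + (-40 - 30) = -7 - 70 = -77)
(J - M(12))**2 = (-77 - 1*12**2)**2 = (-77 - 1*144)**2 = (-77 - 144)**2 = (-221)**2 = 48841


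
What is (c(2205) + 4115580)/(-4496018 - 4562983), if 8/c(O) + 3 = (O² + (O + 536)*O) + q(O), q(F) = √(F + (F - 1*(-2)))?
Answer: -163167990896493718092/359156909281088942639 + 16*√1103/1077470727843266827917 ≈ -0.45431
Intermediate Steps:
q(F) = √(2 + 2*F) (q(F) = √(F + (F + 2)) = √(F + (2 + F)) = √(2 + 2*F))
c(O) = 8/(-3 + O² + √(2 + 2*O) + O*(536 + O)) (c(O) = 8/(-3 + ((O² + (O + 536)*O) + √(2 + 2*O))) = 8/(-3 + ((O² + (536 + O)*O) + √(2 + 2*O))) = 8/(-3 + ((O² + O*(536 + O)) + √(2 + 2*O))) = 8/(-3 + (O² + √(2 + 2*O) + O*(536 + O))) = 8/(-3 + O² + √(2 + 2*O) + O*(536 + O)))
(c(2205) + 4115580)/(-4496018 - 4562983) = (8/(-3 + 2*2205² + 536*2205 + √2*√(1 + 2205)) + 4115580)/(-4496018 - 4562983) = (8/(-3 + 2*4862025 + 1181880 + √2*√2206) + 4115580)/(-9059001) = (8/(-3 + 9724050 + 1181880 + 2*√1103) + 4115580)*(-1/9059001) = (8/(10905927 + 2*√1103) + 4115580)*(-1/9059001) = (4115580 + 8/(10905927 + 2*√1103))*(-1/9059001) = -195980/431381 - 8/(9059001*(10905927 + 2*√1103))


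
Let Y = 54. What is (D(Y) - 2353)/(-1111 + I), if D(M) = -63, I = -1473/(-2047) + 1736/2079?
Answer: 91801809/42156082 ≈ 2.1777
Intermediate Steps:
I = 945137/607959 (I = -1473*(-1/2047) + 1736*(1/2079) = 1473/2047 + 248/297 = 945137/607959 ≈ 1.5546)
(D(Y) - 2353)/(-1111 + I) = (-63 - 2353)/(-1111 + 945137/607959) = -2416/(-674497312/607959) = -2416*(-607959/674497312) = 91801809/42156082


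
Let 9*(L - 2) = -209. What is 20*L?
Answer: -3820/9 ≈ -424.44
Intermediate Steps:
L = -191/9 (L = 2 + (⅑)*(-209) = 2 - 209/9 = -191/9 ≈ -21.222)
20*L = 20*(-191/9) = -3820/9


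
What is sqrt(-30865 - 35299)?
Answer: 2*I*sqrt(16541) ≈ 257.22*I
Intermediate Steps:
sqrt(-30865 - 35299) = sqrt(-66164) = 2*I*sqrt(16541)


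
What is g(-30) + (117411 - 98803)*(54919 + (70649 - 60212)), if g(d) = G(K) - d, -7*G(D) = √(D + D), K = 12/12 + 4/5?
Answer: 1216144478 - 3*√10/35 ≈ 1.2161e+9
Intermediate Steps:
K = 9/5 (K = 12*(1/12) + 4*(⅕) = 1 + ⅘ = 9/5 ≈ 1.8000)
G(D) = -√2*√D/7 (G(D) = -√(D + D)/7 = -√2*√D/7)
g(d) = -d - 3*√10/35 (g(d) = -√2*√(9/5)/7 - d = -√2*3*√5/5/7 - d = -3*√10/35 - d = -d - 3*√10/35)
g(-30) + (117411 - 98803)*(54919 + (70649 - 60212)) = (-1*(-30) - 3*√10/35) + (117411 - 98803)*(54919 + (70649 - 60212)) = (30 - 3*√10/35) + 18608*(54919 + 10437) = (30 - 3*√10/35) + 18608*65356 = (30 - 3*√10/35) + 1216144448 = 1216144478 - 3*√10/35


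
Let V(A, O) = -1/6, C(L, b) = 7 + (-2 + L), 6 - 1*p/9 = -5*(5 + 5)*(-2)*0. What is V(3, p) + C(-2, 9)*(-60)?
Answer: -1081/6 ≈ -180.17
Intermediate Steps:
p = 54 (p = 54 - 9*(-5*(5 + 5)*(-2))*0 = 54 - 9*(-50*(-2))*0 = 54 - 9*(-5*(-20))*0 = 54 - 900*0 = 54 - 9*0 = 54 + 0 = 54)
C(L, b) = 5 + L
V(A, O) = -⅙ (V(A, O) = -1*⅙ = -⅙)
V(3, p) + C(-2, 9)*(-60) = -⅙ + (5 - 2)*(-60) = -⅙ + 3*(-60) = -⅙ - 180 = -1081/6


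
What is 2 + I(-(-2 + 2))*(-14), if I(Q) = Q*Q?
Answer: 2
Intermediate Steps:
I(Q) = Q²
2 + I(-(-2 + 2))*(-14) = 2 + (-(-2 + 2))²*(-14) = 2 + (-1*0)²*(-14) = 2 + 0²*(-14) = 2 + 0*(-14) = 2 + 0 = 2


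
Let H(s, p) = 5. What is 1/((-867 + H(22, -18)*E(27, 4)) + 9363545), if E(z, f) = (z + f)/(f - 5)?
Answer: 1/9362523 ≈ 1.0681e-7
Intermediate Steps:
E(z, f) = (f + z)/(-5 + f)
1/((-867 + H(22, -18)*E(27, 4)) + 9363545) = 1/((-867 + 5*((4 + 27)/(-5 + 4))) + 9363545) = 1/((-867 + 5*(31/(-1))) + 9363545) = 1/((-867 + 5*(-1*31)) + 9363545) = 1/((-867 + 5*(-31)) + 9363545) = 1/((-867 - 155) + 9363545) = 1/(-1022 + 9363545) = 1/9362523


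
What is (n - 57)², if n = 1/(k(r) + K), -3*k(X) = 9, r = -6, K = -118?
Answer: 47582404/14641 ≈ 3249.9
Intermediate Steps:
k(X) = -3 (k(X) = -⅓*9 = -3)
n = -1/121 (n = 1/(-3 - 118) = 1/(-121) = -1/121 ≈ -0.0082645)
(n - 57)² = (-1/121 - 57)² = (-6898/121)² = 47582404/14641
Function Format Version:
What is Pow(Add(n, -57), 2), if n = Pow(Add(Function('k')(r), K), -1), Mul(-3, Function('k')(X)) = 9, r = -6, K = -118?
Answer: Rational(47582404, 14641) ≈ 3249.9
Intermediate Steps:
Function('k')(X) = -3 (Function('k')(X) = Mul(Rational(-1, 3), 9) = -3)
n = Rational(-1, 121) (n = Pow(Add(-3, -118), -1) = Pow(-121, -1) = Rational(-1, 121) ≈ -0.0082645)
Pow(Add(n, -57), 2) = Pow(Add(Rational(-1, 121), -57), 2) = Pow(Rational(-6898, 121), 2) = Rational(47582404, 14641)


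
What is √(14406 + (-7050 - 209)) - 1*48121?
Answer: -48121 + √7147 ≈ -48036.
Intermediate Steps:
√(14406 + (-7050 - 209)) - 1*48121 = √(14406 - 7259) - 48121 = √7147 - 48121 = -48121 + √7147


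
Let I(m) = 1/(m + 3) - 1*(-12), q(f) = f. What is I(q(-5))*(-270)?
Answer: -3105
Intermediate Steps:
I(m) = 12 + 1/(3 + m) (I(m) = 1/(3 + m) + 12 = 12 + 1/(3 + m))
I(q(-5))*(-270) = ((37 + 12*(-5))/(3 - 5))*(-270) = ((37 - 60)/(-2))*(-270) = -½*(-23)*(-270) = (23/2)*(-270) = -3105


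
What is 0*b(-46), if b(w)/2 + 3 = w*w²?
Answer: 0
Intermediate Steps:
b(w) = -6 + 2*w³ (b(w) = -6 + 2*(w*w²) = -6 + 2*w³)
0*b(-46) = 0*(-6 + 2*(-46)³) = 0*(-6 + 2*(-97336)) = 0*(-6 - 194672) = 0*(-194678) = 0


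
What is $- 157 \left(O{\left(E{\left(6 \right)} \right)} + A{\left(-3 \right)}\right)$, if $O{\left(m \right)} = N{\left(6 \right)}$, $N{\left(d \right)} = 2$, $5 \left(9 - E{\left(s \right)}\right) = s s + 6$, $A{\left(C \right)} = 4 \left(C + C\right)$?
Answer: $3454$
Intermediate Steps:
$A{\left(C \right)} = 8 C$ ($A{\left(C \right)} = 4 \cdot 2 C = 8 C$)
$E{\left(s \right)} = \frac{39}{5} - \frac{s^{2}}{5}$ ($E{\left(s \right)} = 9 - \frac{s s + 6}{5} = 9 - \frac{s^{2} + 6}{5} = 9 - \frac{6 + s^{2}}{5} = 9 - \left(\frac{6}{5} + \frac{s^{2}}{5}\right) = \frac{39}{5} - \frac{s^{2}}{5}$)
$O{\left(m \right)} = 2$
$- 157 \left(O{\left(E{\left(6 \right)} \right)} + A{\left(-3 \right)}\right) = - 157 \left(2 + 8 \left(-3\right)\right) = - 157 \left(2 - 24\right) = \left(-157\right) \left(-22\right) = 3454$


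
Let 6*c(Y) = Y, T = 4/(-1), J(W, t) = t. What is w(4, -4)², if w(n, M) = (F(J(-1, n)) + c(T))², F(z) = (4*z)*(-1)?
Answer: 6250000/81 ≈ 77161.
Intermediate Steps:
T = -4 (T = 4*(-1) = -4)
c(Y) = Y/6
F(z) = -4*z
w(n, M) = (-⅔ - 4*n)² (w(n, M) = (-4*n + (⅙)*(-4))² = (-4*n - ⅔)² = (-⅔ - 4*n)²)
w(4, -4)² = (4*(1 + 6*4)²/9)² = (4*(1 + 24)²/9)² = ((4/9)*25²)² = ((4/9)*625)² = (2500/9)² = 6250000/81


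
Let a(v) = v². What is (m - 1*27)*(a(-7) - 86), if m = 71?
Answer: -1628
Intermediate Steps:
(m - 1*27)*(a(-7) - 86) = (71 - 1*27)*((-7)² - 86) = (71 - 27)*(49 - 86) = 44*(-37) = -1628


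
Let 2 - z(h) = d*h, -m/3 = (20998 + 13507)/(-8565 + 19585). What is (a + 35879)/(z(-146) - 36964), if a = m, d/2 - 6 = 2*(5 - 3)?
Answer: -79056613/75028568 ≈ -1.0537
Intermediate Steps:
d = 20 (d = 12 + 2*(2*(5 - 3)) = 12 + 2*(2*2) = 12 + 2*4 = 12 + 8 = 20)
m = -20703/2204 (m = -3*(20998 + 13507)/(-8565 + 19585) = -103515/11020 = -3*6901/2204 = -20703/2204 ≈ -9.3934)
a = -20703/2204 ≈ -9.3934
z(h) = 2 - 20*h
(a + 35879)/(z(-146) - 36964) = (-20703/2204 + 35879)/((2 - 20*(-146)) - 36964) = 79056613/(2204*((2 + 2920) - 36964)) = 79056613/(2204*(2922 - 36964)) = (79056613/2204)/(-34042) = (79056613/2204)*(-1/34042) = -79056613/75028568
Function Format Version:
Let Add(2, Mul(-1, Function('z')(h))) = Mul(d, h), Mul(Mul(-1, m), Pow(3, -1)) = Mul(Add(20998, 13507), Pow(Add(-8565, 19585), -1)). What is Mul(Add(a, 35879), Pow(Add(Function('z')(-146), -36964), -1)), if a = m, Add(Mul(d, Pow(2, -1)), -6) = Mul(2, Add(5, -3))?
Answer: Rational(-79056613, 75028568) ≈ -1.0537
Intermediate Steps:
d = 20 (d = Add(12, Mul(2, Mul(2, Add(5, -3)))) = Add(12, Mul(2, Mul(2, 2))) = Add(12, Mul(2, 4)) = Add(12, 8) = 20)
m = Rational(-20703, 2204) (m = Mul(-3, Mul(Add(20998, 13507), Pow(Add(-8565, 19585), -1))) = Mul(-3, Mul(34505, Pow(11020, -1))) = Mul(-3, Mul(34505, Rational(1, 11020))) = Mul(-3, Rational(6901, 2204)) = Rational(-20703, 2204) ≈ -9.3934)
a = Rational(-20703, 2204) ≈ -9.3934
Function('z')(h) = Add(2, Mul(-20, h)) (Function('z')(h) = Add(2, Mul(-1, Mul(20, h))) = Add(2, Mul(-20, h)))
Mul(Add(a, 35879), Pow(Add(Function('z')(-146), -36964), -1)) = Mul(Add(Rational(-20703, 2204), 35879), Pow(Add(Add(2, Mul(-20, -146)), -36964), -1)) = Mul(Rational(79056613, 2204), Pow(Add(Add(2, 2920), -36964), -1)) = Mul(Rational(79056613, 2204), Pow(Add(2922, -36964), -1)) = Mul(Rational(79056613, 2204), Pow(-34042, -1)) = Mul(Rational(79056613, 2204), Rational(-1, 34042)) = Rational(-79056613, 75028568)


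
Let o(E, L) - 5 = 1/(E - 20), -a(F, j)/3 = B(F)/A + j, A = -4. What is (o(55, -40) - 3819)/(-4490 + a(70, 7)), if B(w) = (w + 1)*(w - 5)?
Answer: 533956/146965 ≈ 3.6332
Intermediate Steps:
B(w) = (1 + w)*(-5 + w)
a(F, j) = -15/4 - 3*F - 3*j + 3*F²/4 (a(F, j) = -3*((-5 + F² - 4*F)/(-4) + j) = -3*((-5 + F² - 4*F)*(-¼) + j) = -3*((5/4 + F - F²/4) + j) = -3*(5/4 + F + j - F²/4) = -15/4 - 3*F - 3*j + 3*F²/4)
o(E, L) = 5 + 1/(-20 + E) (o(E, L) = 5 + 1/(E - 20) = 5 + 1/(-20 + E))
(o(55, -40) - 3819)/(-4490 + a(70, 7)) = ((-99 + 5*55)/(-20 + 55) - 3819)/(-4490 + (-15/4 - 3*70 - 3*7 + (¾)*70²)) = ((-99 + 275)/35 - 3819)/(-4490 + (-15/4 - 210 - 21 + (¾)*4900)) = ((1/35)*176 - 3819)/(-4490 + (-15/4 - 210 - 21 + 3675)) = (176/35 - 3819)/(-4490 + 13761/4) = -133489/(35*(-4199/4)) = -133489/35*(-4/4199) = 533956/146965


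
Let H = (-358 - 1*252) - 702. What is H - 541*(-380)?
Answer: 204268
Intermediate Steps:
H = -1312 (H = (-358 - 252) - 702 = -610 - 702 = -1312)
H - 541*(-380) = -1312 - 541*(-380) = -1312 + 205580 = 204268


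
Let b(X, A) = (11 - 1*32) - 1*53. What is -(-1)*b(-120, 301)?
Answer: -74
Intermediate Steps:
b(X, A) = -74 (b(X, A) = (11 - 32) - 53 = -21 - 53 = -74)
-(-1)*b(-120, 301) = -(-1)*(-74) = -1*74 = -74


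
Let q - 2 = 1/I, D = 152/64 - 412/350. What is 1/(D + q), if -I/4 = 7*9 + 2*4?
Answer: 99400/317517 ≈ 0.31305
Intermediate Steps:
I = -284 (I = -4*(7*9 + 2*4) = -4*(63 + 8) = -4*71 = -284)
D = 1677/1400 (D = 152*(1/64) - 412*1/350 = 19/8 - 206/175 = 1677/1400 ≈ 1.1979)
q = 567/284 (q = 2 + 1/(-284) = 2 - 1/284 = 567/284 ≈ 1.9965)
1/(D + q) = 1/(1677/1400 + 567/284) = 1/(317517/99400) = 99400/317517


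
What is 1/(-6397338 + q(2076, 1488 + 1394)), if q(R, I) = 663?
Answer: -1/6396675 ≈ -1.5633e-7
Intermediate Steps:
1/(-6397338 + q(2076, 1488 + 1394)) = 1/(-6397338 + 663) = 1/(-6396675) = -1/6396675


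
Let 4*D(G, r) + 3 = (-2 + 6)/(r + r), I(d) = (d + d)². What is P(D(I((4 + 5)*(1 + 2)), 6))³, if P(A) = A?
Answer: -8/27 ≈ -0.29630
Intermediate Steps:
I(d) = 4*d² (I(d) = (2*d)² = 4*d²)
D(G, r) = -¾ + 1/(2*r) (D(G, r) = -¾ + ((-2 + 6)/(r + r))/4 = -¾ + (4/((2*r)))/4 = -¾ + (4*(1/(2*r)))/4 = -¾ + (2/r)/4 = -¾ + 1/(2*r))
P(D(I((4 + 5)*(1 + 2)), 6))³ = ((¼)*(2 - 3*6)/6)³ = ((¼)*(⅙)*(2 - 18))³ = ((¼)*(⅙)*(-16))³ = (-⅔)³ = -8/27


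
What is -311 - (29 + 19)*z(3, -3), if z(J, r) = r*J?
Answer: 121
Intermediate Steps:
z(J, r) = J*r
-311 - (29 + 19)*z(3, -3) = -311 - (29 + 19)*3*(-3) = -311 - 48*(-9) = -311 - 1*(-432) = -311 + 432 = 121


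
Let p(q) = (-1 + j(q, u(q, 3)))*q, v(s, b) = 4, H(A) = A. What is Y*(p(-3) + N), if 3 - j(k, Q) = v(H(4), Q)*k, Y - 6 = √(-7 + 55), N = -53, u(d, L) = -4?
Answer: -570 - 380*√3 ≈ -1228.2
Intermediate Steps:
Y = 6 + 4*√3 (Y = 6 + √(-7 + 55) = 6 + √48 = 6 + 4*√3 ≈ 12.928)
j(k, Q) = 3 - 4*k
p(q) = q*(2 - 4*q) (p(q) = (-1 + (3 - 4*q))*q = (2 - 4*q)*q = q*(2 - 4*q))
Y*(p(-3) + N) = (6 + 4*√3)*(2*(-3)*(1 - 2*(-3)) - 53) = (6 + 4*√3)*(2*(-3)*(1 + 6) - 53) = (6 + 4*√3)*(2*(-3)*7 - 53) = (6 + 4*√3)*(-42 - 53) = (6 + 4*√3)*(-95) = -570 - 380*√3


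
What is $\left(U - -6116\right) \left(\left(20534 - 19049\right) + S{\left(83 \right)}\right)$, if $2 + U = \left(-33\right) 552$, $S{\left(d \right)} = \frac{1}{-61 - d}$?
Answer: $- \frac{431313263}{24} \approx -1.7971 \cdot 10^{7}$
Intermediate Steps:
$U = -18218$ ($U = -2 - 18216 = -18218$)
$\left(U - -6116\right) \left(\left(20534 - 19049\right) + S{\left(83 \right)}\right) = \left(-18218 - -6116\right) \left(\left(20534 - 19049\right) - \frac{1}{61 + 83}\right) = \left(-18218 + \left(6162 - 46\right)\right) \left(1485 - \frac{1}{144}\right) = \left(-18218 + 6116\right) \left(1485 - \frac{1}{144}\right) = - 12102 \left(1485 - \frac{1}{144}\right) = \left(-12102\right) \frac{213839}{144} = - \frac{431313263}{24}$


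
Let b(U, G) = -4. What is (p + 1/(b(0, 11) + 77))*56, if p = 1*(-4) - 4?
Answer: -32648/73 ≈ -447.23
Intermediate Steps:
p = -8 (p = -4 - 4 = -8)
(p + 1/(b(0, 11) + 77))*56 = (-8 + 1/(-4 + 77))*56 = (-8 + 1/73)*56 = -583/73*56 = -32648/73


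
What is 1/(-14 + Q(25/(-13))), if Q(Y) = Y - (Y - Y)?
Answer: -13/207 ≈ -0.062802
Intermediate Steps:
Q(Y) = Y (Q(Y) = Y - 1*0 = Y + 0 = Y)
1/(-14 + Q(25/(-13))) = 1/(-14 + 25/(-13)) = 1/(-14 + 25*(-1/13)) = 1/(-14 - 25/13) = 1/(-207/13) = -13/207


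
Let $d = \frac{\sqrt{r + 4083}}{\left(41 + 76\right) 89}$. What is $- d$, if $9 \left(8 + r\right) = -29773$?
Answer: $- \frac{\sqrt{6902}}{31239} \approx -0.0026594$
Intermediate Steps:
$r = - \frac{29845}{9}$ ($r = -8 + \frac{1}{9} \left(-29773\right) = -8 - \frac{29773}{9} = - \frac{29845}{9} \approx -3316.1$)
$d = \frac{\sqrt{6902}}{31239}$ ($d = \frac{\sqrt{- \frac{29845}{9} + 4083}}{\left(41 + 76\right) 89} = \frac{\sqrt{\frac{6902}{9}}}{117 \cdot 89} = \frac{\frac{1}{3} \sqrt{6902}}{10413} = \frac{\sqrt{6902}}{3} \cdot \frac{1}{10413} = \frac{\sqrt{6902}}{31239} \approx 0.0026594$)
$- d = - \frac{\sqrt{6902}}{31239}$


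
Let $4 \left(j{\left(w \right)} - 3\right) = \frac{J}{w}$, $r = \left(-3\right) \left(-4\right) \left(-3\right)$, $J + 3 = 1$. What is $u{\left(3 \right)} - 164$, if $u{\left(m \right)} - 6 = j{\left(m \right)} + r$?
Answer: $- \frac{1147}{6} \approx -191.17$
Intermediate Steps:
$J = -2$ ($J = -3 + 1 = -2$)
$r = -36$ ($r = 12 \left(-3\right) = -36$)
$j{\left(w \right)} = 3 - \frac{1}{2 w}$ ($j{\left(w \right)} = 3 + \frac{\left(-2\right) \frac{1}{w}}{4} = 3 - \frac{1}{2 w}$)
$u{\left(m \right)} = -27 - \frac{1}{2 m}$ ($u{\left(m \right)} = 6 + \left(\left(3 - \frac{1}{2 m}\right) - 36\right) = 6 - \left(33 + \frac{1}{2 m}\right) = -27 - \frac{1}{2 m}$)
$u{\left(3 \right)} - 164 = \left(-27 - \frac{1}{2 \cdot 3}\right) - 164 = \left(-27 - \frac{1}{6}\right) - 164 = - \frac{163}{6} - 164 = - \frac{1147}{6}$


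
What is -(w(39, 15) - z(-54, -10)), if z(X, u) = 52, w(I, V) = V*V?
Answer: -173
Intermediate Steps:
w(I, V) = V**2
-(w(39, 15) - z(-54, -10)) = -(15**2 - 1*52) = -(225 - 52) = -1*173 = -173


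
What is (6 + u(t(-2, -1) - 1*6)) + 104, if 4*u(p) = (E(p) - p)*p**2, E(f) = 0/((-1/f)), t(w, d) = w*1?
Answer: 238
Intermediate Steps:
t(w, d) = w
E(f) = 0 (E(f) = 0*(-f) = 0)
u(p) = -p**3/4 (u(p) = ((0 - p)*p**2)/4 = ((-p)*p**2)/4 = (-p**3)/4 = -p**3/4)
(6 + u(t(-2, -1) - 1*6)) + 104 = (6 - (-2 - 1*6)**3/4) + 104 = (6 - (-2 - 6)**3/4) + 104 = (6 - 1/4*(-8)**3) + 104 = (6 - 1/4*(-512)) + 104 = (6 + 128) + 104 = 134 + 104 = 238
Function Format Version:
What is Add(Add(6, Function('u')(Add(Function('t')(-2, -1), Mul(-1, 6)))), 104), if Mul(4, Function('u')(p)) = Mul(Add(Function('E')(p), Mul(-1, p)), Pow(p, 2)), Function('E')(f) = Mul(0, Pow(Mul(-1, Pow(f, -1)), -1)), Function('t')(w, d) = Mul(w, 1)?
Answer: 238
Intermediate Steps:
Function('t')(w, d) = w
Function('E')(f) = 0 (Function('E')(f) = Mul(0, Mul(-1, f)) = 0)
Function('u')(p) = Mul(Rational(-1, 4), Pow(p, 3)) (Function('u')(p) = Mul(Rational(1, 4), Mul(Add(0, Mul(-1, p)), Pow(p, 2))) = Mul(Rational(1, 4), Mul(Mul(-1, p), Pow(p, 2))) = Mul(Rational(1, 4), Mul(-1, Pow(p, 3))) = Mul(Rational(-1, 4), Pow(p, 3)))
Add(Add(6, Function('u')(Add(Function('t')(-2, -1), Mul(-1, 6)))), 104) = Add(Add(6, Mul(Rational(-1, 4), Pow(Add(-2, Mul(-1, 6)), 3))), 104) = Add(Add(6, Mul(Rational(-1, 4), Pow(Add(-2, -6), 3))), 104) = Add(Add(6, Mul(Rational(-1, 4), Pow(-8, 3))), 104) = Add(Add(6, Mul(Rational(-1, 4), -512)), 104) = Add(Add(6, 128), 104) = Add(134, 104) = 238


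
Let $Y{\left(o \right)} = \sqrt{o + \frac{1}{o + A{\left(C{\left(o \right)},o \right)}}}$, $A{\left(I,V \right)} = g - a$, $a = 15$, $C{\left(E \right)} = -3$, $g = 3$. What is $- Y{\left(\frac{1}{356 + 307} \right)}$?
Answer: $- \frac{i \sqrt{2276403452310}}{5274165} \approx - 0.28607 i$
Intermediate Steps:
$A{\left(I,V \right)} = -12$ ($A{\left(I,V \right)} = 3 - 15 = -12$)
$Y{\left(o \right)} = \sqrt{o + \frac{1}{-12 + o}}$ ($Y{\left(o \right)} = \sqrt{o + \frac{1}{o - 12}} = \sqrt{o + \frac{1}{-12 + o}}$)
$- Y{\left(\frac{1}{356 + 307} \right)} = - \sqrt{\frac{1 + \frac{-12 + \frac{1}{356 + 307}}{356 + 307}}{-12 + \frac{1}{356 + 307}}} = - \sqrt{\frac{1 + \frac{-12 + \frac{1}{663}}{663}}{-12 + \frac{1}{663}}} = - \sqrt{\frac{1 + \frac{1}{663} \left(- \frac{7955}{663}\right)}{- \frac{7955}{663}}} = - \sqrt{- \frac{663 \left(1 - \frac{7955}{439569}\right)}{7955}} = - \sqrt{\left(- \frac{663}{7955}\right) \frac{431614}{439569}} = - \sqrt{- \frac{431614}{5274165}} = - \frac{i \sqrt{2276403452310}}{5274165}$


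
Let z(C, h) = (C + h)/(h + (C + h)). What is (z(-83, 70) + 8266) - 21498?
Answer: -754237/57 ≈ -13232.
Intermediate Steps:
z(C, h) = (C + h)/(C + 2*h)
(z(-83, 70) + 8266) - 21498 = ((-83 + 70)/(-83 + 2*70) + 8266) - 21498 = (-13/(-83 + 140) + 8266) - 21498 = (-13/57 + 8266) - 21498 = 471149/57 - 21498 = -754237/57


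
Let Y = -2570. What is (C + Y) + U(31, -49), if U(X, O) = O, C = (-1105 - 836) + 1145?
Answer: -3415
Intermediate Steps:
C = -796 (C = -1941 + 1145 = -796)
(C + Y) + U(31, -49) = (-796 - 2570) - 49 = -3366 - 49 = -3415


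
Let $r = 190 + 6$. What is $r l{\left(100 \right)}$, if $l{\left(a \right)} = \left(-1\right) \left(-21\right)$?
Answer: $4116$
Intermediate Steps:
$l{\left(a \right)} = 21$
$r = 196$
$r l{\left(100 \right)} = 196 \cdot 21 = 4116$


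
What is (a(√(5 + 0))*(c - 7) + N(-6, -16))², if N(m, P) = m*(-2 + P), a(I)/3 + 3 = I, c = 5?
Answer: 16056 - 1512*√5 ≈ 12675.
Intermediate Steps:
a(I) = -9 + 3*I
(a(√(5 + 0))*(c - 7) + N(-6, -16))² = ((-9 + 3*√(5 + 0))*(5 - 7) - 6*(-2 - 16))² = ((-9 + 3*√5)*(-2) - 6*(-18))² = ((18 - 6*√5) + 108)² = (126 - 6*√5)²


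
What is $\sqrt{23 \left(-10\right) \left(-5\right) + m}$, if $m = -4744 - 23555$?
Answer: $i \sqrt{27149} \approx 164.77 i$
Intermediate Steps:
$m = -28299$ ($m = -4744 - 23555 = -28299$)
$\sqrt{23 \left(-10\right) \left(-5\right) + m} = \sqrt{23 \left(-10\right) \left(-5\right) - 28299} = \sqrt{\left(-230\right) \left(-5\right) - 28299} = \sqrt{1150 - 28299} = \sqrt{-27149} = i \sqrt{27149}$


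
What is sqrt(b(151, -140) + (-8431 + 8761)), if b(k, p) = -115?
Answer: sqrt(215) ≈ 14.663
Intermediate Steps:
sqrt(b(151, -140) + (-8431 + 8761)) = sqrt(-115 + (-8431 + 8761)) = sqrt(-115 + 330) = sqrt(215)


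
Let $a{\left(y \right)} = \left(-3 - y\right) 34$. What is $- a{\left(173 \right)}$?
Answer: $5984$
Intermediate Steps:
$a{\left(y \right)} = -102 - 34 y$
$- a{\left(173 \right)} = - (-102 - 5882) = \left(-1\right) \left(-5984\right) = 5984$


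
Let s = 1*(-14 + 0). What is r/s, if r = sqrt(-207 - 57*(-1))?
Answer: -5*I*sqrt(6)/14 ≈ -0.87482*I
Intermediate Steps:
s = -14 (s = 1*(-14) = -14)
r = 5*I*sqrt(6) (r = sqrt(-207 + 57) = sqrt(-150) = 5*I*sqrt(6) ≈ 12.247*I)
r/s = (5*I*sqrt(6))/(-14) = (5*I*sqrt(6))*(-1/14) = -5*I*sqrt(6)/14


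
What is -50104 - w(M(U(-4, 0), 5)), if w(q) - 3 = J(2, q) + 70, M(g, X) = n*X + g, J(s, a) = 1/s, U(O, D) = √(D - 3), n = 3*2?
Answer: -100355/2 ≈ -50178.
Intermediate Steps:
n = 6
U(O, D) = √(-3 + D)
M(g, X) = g + 6*X (M(g, X) = 6*X + g = g + 6*X)
w(q) = 147/2 (w(q) = 3 + (1/2 + 70) = 3 + (½ + 70) = 3 + 141/2 = 147/2)
-50104 - w(M(U(-4, 0), 5)) = -50104 - 1*147/2 = -50104 - 147/2 = -100355/2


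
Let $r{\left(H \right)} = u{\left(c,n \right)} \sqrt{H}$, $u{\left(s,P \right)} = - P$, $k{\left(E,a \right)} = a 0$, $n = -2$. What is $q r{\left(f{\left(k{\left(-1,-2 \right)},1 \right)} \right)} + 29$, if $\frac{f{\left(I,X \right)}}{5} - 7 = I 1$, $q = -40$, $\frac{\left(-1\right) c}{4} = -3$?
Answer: $29 - 80 \sqrt{35} \approx -444.29$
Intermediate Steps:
$k{\left(E,a \right)} = 0$
$c = 12$ ($c = \left(-4\right) \left(-3\right) = 12$)
$f{\left(I,X \right)} = 35 + 5 I$ ($f{\left(I,X \right)} = 35 + 5 I 1 = 35 + 5 I$)
$r{\left(H \right)} = 2 \sqrt{H}$ ($r{\left(H \right)} = \left(-1\right) \left(-2\right) \sqrt{H} = 2 \sqrt{H}$)
$q r{\left(f{\left(k{\left(-1,-2 \right)},1 \right)} \right)} + 29 = - 40 \cdot 2 \sqrt{35 + 5 \cdot 0} + 29 = - 40 \cdot 2 \sqrt{35 + 0} + 29 = - 40 \cdot 2 \sqrt{35} + 29 = - 80 \sqrt{35} + 29 = 29 - 80 \sqrt{35}$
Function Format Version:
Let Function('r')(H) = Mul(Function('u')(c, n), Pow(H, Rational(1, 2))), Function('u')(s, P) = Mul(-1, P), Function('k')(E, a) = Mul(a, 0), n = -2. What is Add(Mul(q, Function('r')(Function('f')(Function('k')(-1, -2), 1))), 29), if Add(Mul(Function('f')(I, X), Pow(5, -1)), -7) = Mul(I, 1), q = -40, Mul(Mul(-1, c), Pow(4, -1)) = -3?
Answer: Add(29, Mul(-80, Pow(35, Rational(1, 2)))) ≈ -444.29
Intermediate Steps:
Function('k')(E, a) = 0
c = 12 (c = Mul(-4, -3) = 12)
Function('f')(I, X) = Add(35, Mul(5, I)) (Function('f')(I, X) = Add(35, Mul(5, Mul(I, 1))) = Add(35, Mul(5, I)))
Function('r')(H) = Mul(2, Pow(H, Rational(1, 2))) (Function('r')(H) = Mul(Mul(-1, -2), Pow(H, Rational(1, 2))) = Mul(2, Pow(H, Rational(1, 2))))
Add(Mul(q, Function('r')(Function('f')(Function('k')(-1, -2), 1))), 29) = Add(Mul(-40, Mul(2, Pow(Add(35, Mul(5, 0)), Rational(1, 2)))), 29) = Add(Mul(-40, Mul(2, Pow(Add(35, 0), Rational(1, 2)))), 29) = Add(Mul(-40, Mul(2, Pow(35, Rational(1, 2)))), 29) = Add(Mul(-80, Pow(35, Rational(1, 2))), 29) = Add(29, Mul(-80, Pow(35, Rational(1, 2))))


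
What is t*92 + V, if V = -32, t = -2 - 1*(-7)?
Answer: 428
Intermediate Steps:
t = 5 (t = -2 + 7 = 5)
t*92 + V = 5*92 - 32 = 460 - 32 = 428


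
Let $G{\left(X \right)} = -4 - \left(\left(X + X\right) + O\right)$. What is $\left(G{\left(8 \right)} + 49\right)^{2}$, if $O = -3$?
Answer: $1024$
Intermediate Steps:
$G{\left(X \right)} = -1 - 2 X$ ($G{\left(X \right)} = -4 - \left(\left(X + X\right) - 3\right) = -4 - \left(2 X - 3\right) = -4 - \left(-3 + 2 X\right) = -1 - 2 X$)
$\left(G{\left(8 \right)} + 49\right)^{2} = \left(\left(-1 - 16\right) + 49\right)^{2} = \left(-17 + 49\right)^{2} = 32^{2} = 1024$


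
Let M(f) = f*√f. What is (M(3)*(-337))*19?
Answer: -19209*√3 ≈ -33271.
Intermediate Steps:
M(f) = f^(3/2)
(M(3)*(-337))*19 = (3^(3/2)*(-337))*19 = ((3*√3)*(-337))*19 = -1011*√3*19 = -19209*√3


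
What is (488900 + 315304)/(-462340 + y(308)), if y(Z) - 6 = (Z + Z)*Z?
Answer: -402102/136303 ≈ -2.9501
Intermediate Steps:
y(Z) = 6 + 2*Z² (y(Z) = 6 + (Z + Z)*Z = 6 + (2*Z)*Z = 6 + 2*Z²)
(488900 + 315304)/(-462340 + y(308)) = (488900 + 315304)/(-462340 + (6 + 2*308²)) = 804204/(-462340 + (6 + 2*94864)) = 804204/(-462340 + (6 + 189728)) = 804204/(-462340 + 189734) = 804204/(-272606) = 804204*(-1/272606) = -402102/136303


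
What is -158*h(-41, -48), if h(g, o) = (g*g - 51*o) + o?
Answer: -644798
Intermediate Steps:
h(g, o) = g² - 50*o (h(g, o) = (g² - 51*o) + o = g² - 50*o)
-158*h(-41, -48) = -158*((-41)² - 50*(-48)) = -158*(1681 + 2400) = -158*4081 = -644798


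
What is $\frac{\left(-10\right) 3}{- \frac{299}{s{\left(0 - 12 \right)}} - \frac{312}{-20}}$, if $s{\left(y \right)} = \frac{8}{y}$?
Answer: $- \frac{100}{1547} \approx -0.064641$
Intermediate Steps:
$\frac{\left(-10\right) 3}{- \frac{299}{s{\left(0 - 12 \right)}} - \frac{312}{-20}} = \frac{\left(-10\right) 3}{- \frac{299}{8 \frac{1}{0 - 12}} - \frac{312}{-20}} = - \frac{30}{- \frac{299}{8 \frac{1}{0 - 12}} - - \frac{78}{5}} = - \frac{30}{- \frac{299}{8 \frac{1}{-12}} + \frac{78}{5}} = - \frac{30}{- \frac{299}{8 \left(- \frac{1}{12}\right)} + \frac{78}{5}} = - \frac{30}{- \frac{299}{- \frac{2}{3}} + \frac{78}{5}} = - \frac{30}{\left(-299\right) \left(- \frac{3}{2}\right) + \frac{78}{5}} = - \frac{30}{\frac{897}{2} + \frac{78}{5}} = - \frac{30}{\frac{4641}{10}} = \left(-30\right) \frac{10}{4641} = - \frac{100}{1547}$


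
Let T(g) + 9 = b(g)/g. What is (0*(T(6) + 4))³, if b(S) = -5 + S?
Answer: 0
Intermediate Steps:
T(g) = -9 + (-5 + g)/g
(0*(T(6) + 4))³ = (0*((-8 - 5/6) + 4))³ = (0*((-8 - 5*⅙) + 4))³ = (0*((-8 - ⅚) + 4))³ = (0*(-53/6 + 4))³ = (0*(-29/6))³ = 0³ = 0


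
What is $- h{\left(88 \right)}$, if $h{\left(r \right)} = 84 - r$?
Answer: $4$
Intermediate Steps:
$- h{\left(88 \right)} = - (84 - 88) = \left(-1\right) \left(-4\right) = 4$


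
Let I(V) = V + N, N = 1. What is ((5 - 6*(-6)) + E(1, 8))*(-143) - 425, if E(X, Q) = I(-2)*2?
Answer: -6002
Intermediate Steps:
I(V) = 1 + V (I(V) = V + 1 = 1 + V)
E(X, Q) = -2 (E(X, Q) = (1 - 2)*2 = -1*2 = -2)
((5 - 6*(-6)) + E(1, 8))*(-143) - 425 = ((5 - 6*(-6)) - 2)*(-143) - 425 = ((5 + 36) - 2)*(-143) - 425 = (41 - 2)*(-143) - 425 = 39*(-143) - 425 = -5577 - 425 = -6002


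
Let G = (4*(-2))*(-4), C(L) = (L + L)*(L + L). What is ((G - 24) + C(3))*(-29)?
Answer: -1276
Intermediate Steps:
C(L) = 4*L² (C(L) = (2*L)*(2*L) = 4*L²)
G = 32 (G = -8*(-4) = 32)
((G - 24) + C(3))*(-29) = ((32 - 24) + 4*3²)*(-29) = (8 + 4*9)*(-29) = (8 + 36)*(-29) = 44*(-29) = -1276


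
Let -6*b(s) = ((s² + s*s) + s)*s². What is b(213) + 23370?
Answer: -1375405233/2 ≈ -6.8770e+8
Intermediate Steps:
b(s) = -s²*(s + 2*s²)/6 (b(s) = -((s² + s*s) + s)*s²/6 = -((s² + s²) + s)*s²/6 = -(2*s² + s)*s²/6 = -(s + 2*s²)*s²/6 = -s²*(s + 2*s²)/6)
b(213) + 23370 = (⅙)*213³*(-1 - 2*213) + 23370 = (⅙)*9663597*(-1 - 426) + 23370 = (⅙)*9663597*(-427) + 23370 = -1375451973/2 + 23370 = -1375405233/2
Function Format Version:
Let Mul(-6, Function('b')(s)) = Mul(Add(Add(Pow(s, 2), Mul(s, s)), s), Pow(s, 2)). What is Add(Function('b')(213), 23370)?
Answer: Rational(-1375405233, 2) ≈ -6.8770e+8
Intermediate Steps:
Function('b')(s) = Mul(Rational(-1, 6), Pow(s, 2), Add(s, Mul(2, Pow(s, 2)))) (Function('b')(s) = Mul(Rational(-1, 6), Mul(Add(Add(Pow(s, 2), Mul(s, s)), s), Pow(s, 2))) = Mul(Rational(-1, 6), Mul(Add(Add(Pow(s, 2), Pow(s, 2)), s), Pow(s, 2))) = Mul(Rational(-1, 6), Mul(Add(Mul(2, Pow(s, 2)), s), Pow(s, 2))) = Mul(Rational(-1, 6), Mul(Add(s, Mul(2, Pow(s, 2))), Pow(s, 2))) = Mul(Rational(-1, 6), Mul(Pow(s, 2), Add(s, Mul(2, Pow(s, 2))))) = Mul(Rational(-1, 6), Pow(s, 2), Add(s, Mul(2, Pow(s, 2)))))
Add(Function('b')(213), 23370) = Add(Mul(Rational(1, 6), Pow(213, 3), Add(-1, Mul(-2, 213))), 23370) = Add(Mul(Rational(1, 6), 9663597, Add(-1, -426)), 23370) = Add(Mul(Rational(1, 6), 9663597, -427), 23370) = Add(Rational(-1375451973, 2), 23370) = Rational(-1375405233, 2)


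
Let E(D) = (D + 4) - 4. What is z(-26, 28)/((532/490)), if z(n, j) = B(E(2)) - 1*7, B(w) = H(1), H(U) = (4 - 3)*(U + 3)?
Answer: -105/38 ≈ -2.7632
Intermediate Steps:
E(D) = D (E(D) = (4 + D) - 4 = D)
H(U) = 3 + U (H(U) = 1*(3 + U) = 3 + U)
B(w) = 4 (B(w) = 3 + 1 = 4)
z(n, j) = -3 (z(n, j) = 4 - 1*7 = 4 - 7 = -3)
z(-26, 28)/((532/490)) = -3/(532/490) = -3/(532*(1/490)) = -3/38/35 = -3*35/38 = -105/38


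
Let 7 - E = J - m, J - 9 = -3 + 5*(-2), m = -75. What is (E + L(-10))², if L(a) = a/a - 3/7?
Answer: 197136/49 ≈ 4023.2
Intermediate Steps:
J = -4 (J = 9 + (-3 + 5*(-2)) = 9 + (-3 - 10) = 9 - 13 = -4)
L(a) = 4/7 (L(a) = 1 - 3*⅐ = 1 - 3/7 = 4/7)
E = -64 (E = 7 - (-4 - 1*(-75)) = 7 - (-4 + 75) = 7 - 1*71 = 7 - 71 = -64)
(E + L(-10))² = (-64 + 4/7)² = (-444/7)² = 197136/49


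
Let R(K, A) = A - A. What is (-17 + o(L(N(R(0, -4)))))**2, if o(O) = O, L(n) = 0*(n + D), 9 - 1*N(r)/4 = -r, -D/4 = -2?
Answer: 289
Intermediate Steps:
D = 8 (D = -4*(-2) = 8)
R(K, A) = 0
N(r) = 36 + 4*r (N(r) = 36 - (-4)*r = 36 + 4*r)
L(n) = 0 (L(n) = 0*(n + 8) = 0*(8 + n) = 0)
(-17 + o(L(N(R(0, -4)))))**2 = (-17 + 0)**2 = (-17)**2 = 289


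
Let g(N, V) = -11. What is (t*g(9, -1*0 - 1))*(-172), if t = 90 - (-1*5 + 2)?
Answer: 175956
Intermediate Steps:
t = 93 (t = 90 - (-5 + 2) = 90 - 1*(-3) = 90 + 3 = 93)
(t*g(9, -1*0 - 1))*(-172) = (93*(-11))*(-172) = -1023*(-172) = 175956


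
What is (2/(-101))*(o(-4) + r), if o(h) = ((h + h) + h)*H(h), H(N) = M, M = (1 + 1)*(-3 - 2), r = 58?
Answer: -356/101 ≈ -3.5248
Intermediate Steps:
M = -10 (M = 2*(-5) = -10)
H(N) = -10
o(h) = -30*h (o(h) = ((h + h) + h)*(-10) = (2*h + h)*(-10) = (3*h)*(-10) = -30*h)
(2/(-101))*(o(-4) + r) = (2/(-101))*(-30*(-4) + 58) = (2*(-1/101))*(120 + 58) = -2/101*178 = -356/101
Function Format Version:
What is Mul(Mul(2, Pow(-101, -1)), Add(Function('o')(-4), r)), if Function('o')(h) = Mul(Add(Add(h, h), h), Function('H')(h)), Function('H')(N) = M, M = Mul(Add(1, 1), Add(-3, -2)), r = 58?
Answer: Rational(-356, 101) ≈ -3.5248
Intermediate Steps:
M = -10 (M = Mul(2, -5) = -10)
Function('H')(N) = -10
Function('o')(h) = Mul(-30, h) (Function('o')(h) = Mul(Add(Add(h, h), h), -10) = Mul(Add(Mul(2, h), h), -10) = Mul(Mul(3, h), -10) = Mul(-30, h))
Mul(Mul(2, Pow(-101, -1)), Add(Function('o')(-4), r)) = Mul(Mul(2, Pow(-101, -1)), Add(Mul(-30, -4), 58)) = Mul(Mul(2, Rational(-1, 101)), Add(120, 58)) = Mul(Rational(-2, 101), 178) = Rational(-356, 101)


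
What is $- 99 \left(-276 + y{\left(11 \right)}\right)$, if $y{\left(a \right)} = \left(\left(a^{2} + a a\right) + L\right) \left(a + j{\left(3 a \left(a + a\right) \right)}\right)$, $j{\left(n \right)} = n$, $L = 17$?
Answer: $-18870093$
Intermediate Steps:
$y{\left(a \right)} = \left(17 + 2 a^{2}\right) \left(a + 6 a^{2}\right)$ ($y{\left(a \right)} = \left(\left(a^{2} + a a\right) + 17\right) \left(a + 3 a \left(a + a\right)\right) = \left(\left(a^{2} + a^{2}\right) + 17\right) \left(a + 3 a 2 a\right) = \left(2 a^{2} + 17\right) \left(a + 6 a^{2}\right) = \left(17 + 2 a^{2}\right) \left(a + 6 a^{2}\right)$)
$- 99 \left(-276 + y{\left(11 \right)}\right) = - 99 \left(-276 + 11 \left(17 + 2 \cdot 11^{2} + 12 \cdot 11^{3} + 102 \cdot 11\right)\right) = - 99 \left(-276 + 11 \left(17 + 2 \cdot 121 + 12 \cdot 1331 + 1122\right)\right) = - 99 \left(-276 + 11 \left(17 + 242 + 15972 + 1122\right)\right) = - 99 \left(-276 + 11 \cdot 17353\right) = - 99 \left(-276 + 190883\right) = \left(-99\right) 190607 = -18870093$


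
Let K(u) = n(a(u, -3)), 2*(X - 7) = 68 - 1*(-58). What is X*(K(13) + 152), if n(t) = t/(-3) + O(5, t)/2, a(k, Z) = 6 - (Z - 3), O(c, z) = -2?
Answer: 10290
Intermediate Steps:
a(k, Z) = 9 - Z (a(k, Z) = 6 - (-3 + Z) = 6 + (3 - Z) = 9 - Z)
n(t) = -1 - t/3 (n(t) = t/(-3) - 2/2 = t*(-⅓) - 2*½ = -t/3 - 1 = -1 - t/3)
X = 70 (X = 7 + (68 - 1*(-58))/2 = 7 + (68 + 58)/2 = 7 + (½)*126 = 7 + 63 = 70)
K(u) = -5 (K(u) = -1 - (9 - 1*(-3))/3 = -1 - (9 + 3)/3 = -1 - ⅓*12 = -1 - 4 = -5)
X*(K(13) + 152) = 70*(-5 + 152) = 70*147 = 10290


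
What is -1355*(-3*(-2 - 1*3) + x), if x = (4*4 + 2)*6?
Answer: -166665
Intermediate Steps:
x = 108 (x = (16 + 2)*6 = 18*6 = 108)
-1355*(-3*(-2 - 1*3) + x) = -1355*(-3*(-2 - 1*3) + 108) = -1355*(-3*(-2 - 3) + 108) = -1355*(-3*(-5) + 108) = -1355*(15 + 108) = -1355*123 = -166665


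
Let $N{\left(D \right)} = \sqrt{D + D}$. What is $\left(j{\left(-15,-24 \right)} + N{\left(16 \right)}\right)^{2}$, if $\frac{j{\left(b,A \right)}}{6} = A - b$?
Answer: $2948 - 432 \sqrt{2} \approx 2337.1$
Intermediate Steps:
$N{\left(D \right)} = \sqrt{2} \sqrt{D}$ ($N{\left(D \right)} = \sqrt{2 D} = \sqrt{2} \sqrt{D}$)
$j{\left(b,A \right)} = - 6 b + 6 A$ ($j{\left(b,A \right)} = 6 \left(A - b\right) = - 6 b + 6 A$)
$\left(j{\left(-15,-24 \right)} + N{\left(16 \right)}\right)^{2} = \left(\left(\left(-6\right) \left(-15\right) + 6 \left(-24\right)\right) + \sqrt{2} \sqrt{16}\right)^{2} = \left(\left(90 - 144\right) + \sqrt{2} \cdot 4\right)^{2} = \left(-54 + 4 \sqrt{2}\right)^{2}$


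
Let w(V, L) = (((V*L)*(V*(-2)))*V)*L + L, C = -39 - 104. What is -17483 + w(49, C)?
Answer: -4811626428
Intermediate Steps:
C = -143
w(V, L) = L - 2*L²*V³ (w(V, L) = (((L*V)*(-2*V))*V)*L + L = ((-2*L*V²)*V)*L + L = (-2*L*V³)*L + L = -2*L²*V³ + L = L - 2*L²*V³)
-17483 + w(49, C) = -17483 - 143*(1 - 2*(-143)*49³) = -17483 - 143*(1 - 2*(-143)*117649) = -17483 - 143*(1 + 33647614) = -17483 - 143*33647615 = -17483 - 4811608945 = -4811626428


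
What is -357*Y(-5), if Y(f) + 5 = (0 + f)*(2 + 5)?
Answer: 14280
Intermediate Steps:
Y(f) = -5 + 7*f (Y(f) = -5 + (0 + f)*(2 + 5) = -5 + f*7 = -5 + 7*f)
-357*Y(-5) = -357*(-5 + 7*(-5)) = -357*(-5 - 35) = -357*(-40) = 14280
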